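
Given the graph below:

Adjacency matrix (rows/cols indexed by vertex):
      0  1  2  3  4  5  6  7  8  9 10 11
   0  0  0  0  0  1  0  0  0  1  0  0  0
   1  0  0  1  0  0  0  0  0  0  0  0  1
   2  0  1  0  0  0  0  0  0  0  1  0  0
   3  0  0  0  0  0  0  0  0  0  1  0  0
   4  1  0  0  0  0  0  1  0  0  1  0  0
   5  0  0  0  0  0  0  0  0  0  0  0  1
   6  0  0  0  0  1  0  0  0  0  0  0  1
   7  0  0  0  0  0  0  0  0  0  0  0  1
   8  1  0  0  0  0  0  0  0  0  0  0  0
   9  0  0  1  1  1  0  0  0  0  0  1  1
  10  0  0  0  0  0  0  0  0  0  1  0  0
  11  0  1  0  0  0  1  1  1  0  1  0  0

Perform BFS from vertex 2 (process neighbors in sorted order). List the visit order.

BFS from vertex 2 (neighbors processed in ascending order):
Visit order: 2, 1, 9, 11, 3, 4, 10, 5, 6, 7, 0, 8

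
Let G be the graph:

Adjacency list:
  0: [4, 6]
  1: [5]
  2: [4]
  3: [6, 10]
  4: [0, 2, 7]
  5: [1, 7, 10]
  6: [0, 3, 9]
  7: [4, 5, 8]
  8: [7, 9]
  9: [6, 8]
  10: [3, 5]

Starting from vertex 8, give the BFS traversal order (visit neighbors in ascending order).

BFS from vertex 8 (neighbors processed in ascending order):
Visit order: 8, 7, 9, 4, 5, 6, 0, 2, 1, 10, 3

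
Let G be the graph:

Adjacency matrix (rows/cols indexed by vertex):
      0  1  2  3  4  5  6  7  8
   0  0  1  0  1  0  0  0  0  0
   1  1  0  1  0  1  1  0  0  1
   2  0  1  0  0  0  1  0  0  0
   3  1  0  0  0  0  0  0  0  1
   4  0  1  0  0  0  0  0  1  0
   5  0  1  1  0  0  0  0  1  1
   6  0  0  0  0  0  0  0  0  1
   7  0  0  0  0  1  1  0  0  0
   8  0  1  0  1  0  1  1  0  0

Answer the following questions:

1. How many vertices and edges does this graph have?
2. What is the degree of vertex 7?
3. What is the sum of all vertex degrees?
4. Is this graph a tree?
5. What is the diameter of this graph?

Count: 9 vertices, 12 edges.
Vertex 7 has neighbors [4, 5], degree = 2.
Handshaking lemma: 2 * 12 = 24.
A tree on 9 vertices has 8 edges. This graph has 12 edges (4 extra). Not a tree.
Diameter (longest shortest path) = 3.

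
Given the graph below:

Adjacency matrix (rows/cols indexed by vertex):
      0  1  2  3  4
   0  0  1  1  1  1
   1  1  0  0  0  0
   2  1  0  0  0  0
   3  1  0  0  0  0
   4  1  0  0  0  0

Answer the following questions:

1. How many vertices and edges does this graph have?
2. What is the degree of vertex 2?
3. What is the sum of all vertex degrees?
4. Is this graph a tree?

Count: 5 vertices, 4 edges.
Vertex 2 has neighbors [0], degree = 1.
Handshaking lemma: 2 * 4 = 8.
A graph is a tree iff it is connected and has exactly n-1 edges. This graph is connected (all 5 vertices in one component) and has 5-1 = 4 edges. It is a tree.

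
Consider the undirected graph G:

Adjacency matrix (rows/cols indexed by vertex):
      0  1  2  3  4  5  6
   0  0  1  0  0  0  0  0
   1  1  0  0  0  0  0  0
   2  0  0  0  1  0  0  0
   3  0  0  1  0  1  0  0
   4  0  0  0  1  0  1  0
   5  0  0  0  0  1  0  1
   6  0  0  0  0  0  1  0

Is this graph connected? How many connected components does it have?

Checking connectivity: the graph has 2 connected component(s).
Components: [[0, 1], [2, 3, 4, 5, 6]]. The graph is NOT connected.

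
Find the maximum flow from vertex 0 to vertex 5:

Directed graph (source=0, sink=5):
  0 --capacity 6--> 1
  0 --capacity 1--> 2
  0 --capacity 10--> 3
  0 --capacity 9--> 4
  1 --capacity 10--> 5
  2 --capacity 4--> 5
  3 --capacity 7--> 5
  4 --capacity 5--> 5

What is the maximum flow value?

Computing max flow:
  Flow on (0->1): 6/6
  Flow on (0->2): 1/1
  Flow on (0->3): 7/10
  Flow on (0->4): 5/9
  Flow on (1->5): 6/10
  Flow on (2->5): 1/4
  Flow on (3->5): 7/7
  Flow on (4->5): 5/5
Maximum flow = 19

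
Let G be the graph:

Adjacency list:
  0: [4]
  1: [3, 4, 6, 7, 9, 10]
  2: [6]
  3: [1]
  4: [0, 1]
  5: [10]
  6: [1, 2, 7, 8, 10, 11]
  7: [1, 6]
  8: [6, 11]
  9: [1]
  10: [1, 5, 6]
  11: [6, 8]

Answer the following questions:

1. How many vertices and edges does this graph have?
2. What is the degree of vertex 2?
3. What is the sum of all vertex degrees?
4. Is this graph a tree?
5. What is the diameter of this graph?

Count: 12 vertices, 14 edges.
Vertex 2 has neighbors [6], degree = 1.
Handshaking lemma: 2 * 14 = 28.
A tree on 12 vertices has 11 edges. This graph has 14 edges (3 extra). Not a tree.
Diameter (longest shortest path) = 4.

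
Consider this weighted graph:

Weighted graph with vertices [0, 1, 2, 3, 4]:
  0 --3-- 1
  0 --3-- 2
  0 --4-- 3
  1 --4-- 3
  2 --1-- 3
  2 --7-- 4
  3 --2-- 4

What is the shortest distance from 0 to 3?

Using Dijkstra's algorithm from vertex 0:
Shortest path: 0 -> 3
Total weight: 4 = 4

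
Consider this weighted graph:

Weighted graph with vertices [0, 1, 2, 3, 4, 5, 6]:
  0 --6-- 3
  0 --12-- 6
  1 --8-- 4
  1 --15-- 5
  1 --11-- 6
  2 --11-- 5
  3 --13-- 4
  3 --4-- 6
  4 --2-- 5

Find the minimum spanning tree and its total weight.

Applying Kruskal's algorithm (sort edges by weight, add if no cycle):
  Add (4,5) w=2
  Add (3,6) w=4
  Add (0,3) w=6
  Add (1,4) w=8
  Add (1,6) w=11
  Add (2,5) w=11
  Skip (0,6) w=12 (creates cycle)
  Skip (3,4) w=13 (creates cycle)
  Skip (1,5) w=15 (creates cycle)
MST weight = 42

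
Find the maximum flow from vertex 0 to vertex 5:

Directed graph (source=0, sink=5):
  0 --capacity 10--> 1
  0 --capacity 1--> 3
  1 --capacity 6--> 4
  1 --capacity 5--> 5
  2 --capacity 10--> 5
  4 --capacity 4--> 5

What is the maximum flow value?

Computing max flow:
  Flow on (0->1): 9/10
  Flow on (1->4): 4/6
  Flow on (1->5): 5/5
  Flow on (4->5): 4/4
Maximum flow = 9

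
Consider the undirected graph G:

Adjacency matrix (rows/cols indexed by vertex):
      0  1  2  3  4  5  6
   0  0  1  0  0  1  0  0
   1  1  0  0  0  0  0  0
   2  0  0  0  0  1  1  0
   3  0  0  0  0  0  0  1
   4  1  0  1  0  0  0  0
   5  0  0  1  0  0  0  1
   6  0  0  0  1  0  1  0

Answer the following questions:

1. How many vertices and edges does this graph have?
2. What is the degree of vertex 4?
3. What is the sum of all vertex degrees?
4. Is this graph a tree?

Count: 7 vertices, 6 edges.
Vertex 4 has neighbors [0, 2], degree = 2.
Handshaking lemma: 2 * 6 = 12.
A graph is a tree iff it is connected and has exactly n-1 edges. This graph is connected (all 7 vertices in one component) and has 7-1 = 6 edges. It is a tree.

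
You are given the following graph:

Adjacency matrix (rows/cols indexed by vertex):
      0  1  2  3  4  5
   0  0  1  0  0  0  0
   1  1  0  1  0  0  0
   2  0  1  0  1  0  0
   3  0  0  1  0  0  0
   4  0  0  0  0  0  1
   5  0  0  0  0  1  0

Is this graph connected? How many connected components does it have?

Checking connectivity: the graph has 2 connected component(s).
Components: [[0, 1, 2, 3], [4, 5]]. The graph is NOT connected.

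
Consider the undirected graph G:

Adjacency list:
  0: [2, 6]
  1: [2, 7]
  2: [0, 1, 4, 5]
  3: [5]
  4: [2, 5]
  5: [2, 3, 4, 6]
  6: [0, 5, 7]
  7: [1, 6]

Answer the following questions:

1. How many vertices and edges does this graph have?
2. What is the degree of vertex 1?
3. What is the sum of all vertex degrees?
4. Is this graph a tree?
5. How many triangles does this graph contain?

Count: 8 vertices, 10 edges.
Vertex 1 has neighbors [2, 7], degree = 2.
Handshaking lemma: 2 * 10 = 20.
A tree on 8 vertices has 7 edges. This graph has 10 edges (3 extra). Not a tree.
Number of triangles = 1.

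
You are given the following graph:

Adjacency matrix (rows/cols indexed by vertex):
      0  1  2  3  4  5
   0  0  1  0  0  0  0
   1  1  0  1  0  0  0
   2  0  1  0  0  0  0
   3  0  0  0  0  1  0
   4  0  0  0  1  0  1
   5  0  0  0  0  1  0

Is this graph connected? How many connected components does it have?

Checking connectivity: the graph has 2 connected component(s).
Components: [[0, 1, 2], [3, 4, 5]]. The graph is NOT connected.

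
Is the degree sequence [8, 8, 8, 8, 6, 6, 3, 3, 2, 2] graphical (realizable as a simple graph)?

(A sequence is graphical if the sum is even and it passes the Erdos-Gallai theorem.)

Sum of degrees = 54. Sum is even but fails Erdos-Gallai. The sequence is NOT graphical.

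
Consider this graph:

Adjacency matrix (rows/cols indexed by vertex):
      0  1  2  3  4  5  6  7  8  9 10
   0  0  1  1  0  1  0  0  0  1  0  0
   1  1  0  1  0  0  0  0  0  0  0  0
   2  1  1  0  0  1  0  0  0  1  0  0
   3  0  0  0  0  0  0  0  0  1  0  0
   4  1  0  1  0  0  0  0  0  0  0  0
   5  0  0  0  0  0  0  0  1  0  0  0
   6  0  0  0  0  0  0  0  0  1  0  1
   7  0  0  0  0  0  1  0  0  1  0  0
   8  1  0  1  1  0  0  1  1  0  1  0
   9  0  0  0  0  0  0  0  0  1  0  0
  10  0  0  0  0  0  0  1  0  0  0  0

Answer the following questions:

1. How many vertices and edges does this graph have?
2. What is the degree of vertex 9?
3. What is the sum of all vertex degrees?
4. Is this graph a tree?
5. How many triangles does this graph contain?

Count: 11 vertices, 13 edges.
Vertex 9 has neighbors [8], degree = 1.
Handshaking lemma: 2 * 13 = 26.
A tree on 11 vertices has 10 edges. This graph has 13 edges (3 extra). Not a tree.
Number of triangles = 3.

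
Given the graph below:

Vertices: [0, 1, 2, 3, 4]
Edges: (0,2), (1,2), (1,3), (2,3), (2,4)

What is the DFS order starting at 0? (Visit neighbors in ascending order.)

DFS from vertex 0 (neighbors processed in ascending order):
Visit order: 0, 2, 1, 3, 4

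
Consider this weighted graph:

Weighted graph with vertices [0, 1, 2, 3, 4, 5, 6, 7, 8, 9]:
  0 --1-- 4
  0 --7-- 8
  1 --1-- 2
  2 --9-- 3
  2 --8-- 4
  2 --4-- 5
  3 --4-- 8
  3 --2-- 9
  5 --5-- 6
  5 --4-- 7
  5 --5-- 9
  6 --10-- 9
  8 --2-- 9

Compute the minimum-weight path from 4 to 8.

Using Dijkstra's algorithm from vertex 4:
Shortest path: 4 -> 0 -> 8
Total weight: 1 + 7 = 8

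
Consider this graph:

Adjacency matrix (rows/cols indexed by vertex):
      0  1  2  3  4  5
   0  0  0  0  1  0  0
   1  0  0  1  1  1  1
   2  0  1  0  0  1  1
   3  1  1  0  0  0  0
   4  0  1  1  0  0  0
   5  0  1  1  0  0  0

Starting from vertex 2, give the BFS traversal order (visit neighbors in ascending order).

BFS from vertex 2 (neighbors processed in ascending order):
Visit order: 2, 1, 4, 5, 3, 0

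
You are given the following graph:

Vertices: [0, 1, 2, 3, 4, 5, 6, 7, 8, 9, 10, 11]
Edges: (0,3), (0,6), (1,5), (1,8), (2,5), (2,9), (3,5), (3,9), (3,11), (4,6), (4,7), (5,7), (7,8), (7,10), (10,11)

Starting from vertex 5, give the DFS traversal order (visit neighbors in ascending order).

DFS from vertex 5 (neighbors processed in ascending order):
Visit order: 5, 1, 8, 7, 4, 6, 0, 3, 9, 2, 11, 10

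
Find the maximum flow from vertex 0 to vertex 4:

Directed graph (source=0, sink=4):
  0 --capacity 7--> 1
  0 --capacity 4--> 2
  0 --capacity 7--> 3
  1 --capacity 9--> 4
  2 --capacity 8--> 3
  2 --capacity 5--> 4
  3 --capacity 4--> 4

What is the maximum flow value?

Computing max flow:
  Flow on (0->1): 7/7
  Flow on (0->2): 4/4
  Flow on (0->3): 4/7
  Flow on (1->4): 7/9
  Flow on (2->4): 4/5
  Flow on (3->4): 4/4
Maximum flow = 15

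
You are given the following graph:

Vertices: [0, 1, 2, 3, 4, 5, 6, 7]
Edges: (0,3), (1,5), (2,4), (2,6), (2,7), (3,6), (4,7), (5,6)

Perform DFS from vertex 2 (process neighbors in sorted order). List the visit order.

DFS from vertex 2 (neighbors processed in ascending order):
Visit order: 2, 4, 7, 6, 3, 0, 5, 1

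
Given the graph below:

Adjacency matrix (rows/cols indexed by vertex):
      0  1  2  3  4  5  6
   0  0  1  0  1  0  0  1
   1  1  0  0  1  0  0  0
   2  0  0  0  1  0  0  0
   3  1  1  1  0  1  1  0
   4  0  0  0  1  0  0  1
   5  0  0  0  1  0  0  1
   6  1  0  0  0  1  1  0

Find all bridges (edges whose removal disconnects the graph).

A bridge is an edge whose removal increases the number of connected components.
Bridges found: (2,3)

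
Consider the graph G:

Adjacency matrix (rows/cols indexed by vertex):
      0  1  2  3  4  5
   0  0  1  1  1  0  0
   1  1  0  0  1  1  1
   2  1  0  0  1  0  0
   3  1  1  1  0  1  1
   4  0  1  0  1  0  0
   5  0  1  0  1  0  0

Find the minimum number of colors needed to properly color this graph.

The graph has a maximum clique of size 3 (lower bound on chromatic number).
A valid 3-coloring: {0: 2, 1: 1, 2: 1, 3: 0, 4: 2, 5: 2}.
Chromatic number = 3.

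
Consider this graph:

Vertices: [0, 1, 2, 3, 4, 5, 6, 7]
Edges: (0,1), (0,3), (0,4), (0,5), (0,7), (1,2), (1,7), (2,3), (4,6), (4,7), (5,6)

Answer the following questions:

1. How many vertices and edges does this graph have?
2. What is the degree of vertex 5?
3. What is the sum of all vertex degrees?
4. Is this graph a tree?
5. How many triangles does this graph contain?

Count: 8 vertices, 11 edges.
Vertex 5 has neighbors [0, 6], degree = 2.
Handshaking lemma: 2 * 11 = 22.
A tree on 8 vertices has 7 edges. This graph has 11 edges (4 extra). Not a tree.
Number of triangles = 2.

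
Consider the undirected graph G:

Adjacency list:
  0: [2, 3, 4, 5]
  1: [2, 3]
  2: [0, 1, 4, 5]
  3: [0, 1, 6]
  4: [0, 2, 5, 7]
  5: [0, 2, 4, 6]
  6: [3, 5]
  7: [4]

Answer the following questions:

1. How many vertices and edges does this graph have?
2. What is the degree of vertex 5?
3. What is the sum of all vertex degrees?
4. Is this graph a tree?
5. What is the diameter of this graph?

Count: 8 vertices, 12 edges.
Vertex 5 has neighbors [0, 2, 4, 6], degree = 4.
Handshaking lemma: 2 * 12 = 24.
A tree on 8 vertices has 7 edges. This graph has 12 edges (5 extra). Not a tree.
Diameter (longest shortest path) = 3.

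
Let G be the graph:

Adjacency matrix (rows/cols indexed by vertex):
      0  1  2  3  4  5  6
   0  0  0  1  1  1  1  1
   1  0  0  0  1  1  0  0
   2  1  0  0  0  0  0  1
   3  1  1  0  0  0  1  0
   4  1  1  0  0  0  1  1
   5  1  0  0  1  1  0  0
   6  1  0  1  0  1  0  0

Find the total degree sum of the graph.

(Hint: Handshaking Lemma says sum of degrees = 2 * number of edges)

Count edges: 11 edges.
By Handshaking Lemma: sum of degrees = 2 * 11 = 22.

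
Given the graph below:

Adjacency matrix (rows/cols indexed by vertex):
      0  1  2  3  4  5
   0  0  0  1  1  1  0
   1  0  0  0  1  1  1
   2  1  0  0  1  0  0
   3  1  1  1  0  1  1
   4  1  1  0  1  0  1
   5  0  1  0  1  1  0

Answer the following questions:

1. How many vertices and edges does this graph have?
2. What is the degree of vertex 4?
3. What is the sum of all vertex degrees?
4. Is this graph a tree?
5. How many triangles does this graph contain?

Count: 6 vertices, 10 edges.
Vertex 4 has neighbors [0, 1, 3, 5], degree = 4.
Handshaking lemma: 2 * 10 = 20.
A tree on 6 vertices has 5 edges. This graph has 10 edges (5 extra). Not a tree.
Number of triangles = 6.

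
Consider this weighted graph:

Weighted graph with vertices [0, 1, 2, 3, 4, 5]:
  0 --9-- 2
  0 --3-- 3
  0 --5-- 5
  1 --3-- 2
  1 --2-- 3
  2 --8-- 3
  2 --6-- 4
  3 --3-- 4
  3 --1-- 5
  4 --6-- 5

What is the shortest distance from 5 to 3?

Using Dijkstra's algorithm from vertex 5:
Shortest path: 5 -> 3
Total weight: 1 = 1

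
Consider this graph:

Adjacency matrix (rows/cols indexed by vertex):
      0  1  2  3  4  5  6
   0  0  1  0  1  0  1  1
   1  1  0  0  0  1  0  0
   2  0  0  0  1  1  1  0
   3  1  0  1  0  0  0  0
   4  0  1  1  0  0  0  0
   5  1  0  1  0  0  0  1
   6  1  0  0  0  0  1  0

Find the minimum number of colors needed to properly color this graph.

The graph has a maximum clique of size 3 (lower bound on chromatic number).
A valid 3-coloring: {0: 0, 1: 1, 2: 0, 3: 1, 4: 2, 5: 1, 6: 2}.
Chromatic number = 3.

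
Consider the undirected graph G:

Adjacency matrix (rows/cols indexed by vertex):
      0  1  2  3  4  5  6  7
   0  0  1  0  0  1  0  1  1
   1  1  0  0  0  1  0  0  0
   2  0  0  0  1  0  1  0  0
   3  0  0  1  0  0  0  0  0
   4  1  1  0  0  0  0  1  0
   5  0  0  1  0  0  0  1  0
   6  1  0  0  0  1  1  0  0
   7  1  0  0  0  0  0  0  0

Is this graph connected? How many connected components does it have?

Checking connectivity: the graph has 1 connected component(s).
All vertices are reachable from each other. The graph IS connected.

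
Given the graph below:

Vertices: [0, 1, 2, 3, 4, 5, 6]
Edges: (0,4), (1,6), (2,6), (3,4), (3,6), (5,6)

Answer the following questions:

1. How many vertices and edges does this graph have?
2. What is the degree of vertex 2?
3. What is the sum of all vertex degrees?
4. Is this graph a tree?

Count: 7 vertices, 6 edges.
Vertex 2 has neighbors [6], degree = 1.
Handshaking lemma: 2 * 6 = 12.
A graph is a tree iff it is connected and has exactly n-1 edges. This graph is connected (all 7 vertices in one component) and has 7-1 = 6 edges. It is a tree.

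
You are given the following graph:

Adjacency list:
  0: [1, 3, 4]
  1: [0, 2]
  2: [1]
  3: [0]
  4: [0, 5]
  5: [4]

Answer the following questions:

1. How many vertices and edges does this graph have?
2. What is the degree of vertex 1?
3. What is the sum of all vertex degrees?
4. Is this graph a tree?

Count: 6 vertices, 5 edges.
Vertex 1 has neighbors [0, 2], degree = 2.
Handshaking lemma: 2 * 5 = 10.
A graph is a tree iff it is connected and has exactly n-1 edges. This graph is connected (all 6 vertices in one component) and has 6-1 = 5 edges. It is a tree.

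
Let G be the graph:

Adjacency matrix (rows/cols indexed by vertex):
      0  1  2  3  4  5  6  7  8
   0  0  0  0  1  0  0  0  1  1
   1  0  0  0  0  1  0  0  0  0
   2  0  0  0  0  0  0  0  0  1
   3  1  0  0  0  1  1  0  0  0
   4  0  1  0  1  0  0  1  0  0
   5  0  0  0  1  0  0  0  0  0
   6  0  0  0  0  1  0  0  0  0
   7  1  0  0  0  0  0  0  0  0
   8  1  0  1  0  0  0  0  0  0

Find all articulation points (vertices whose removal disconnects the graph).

An articulation point is a vertex whose removal disconnects the graph.
Articulation points: [0, 3, 4, 8]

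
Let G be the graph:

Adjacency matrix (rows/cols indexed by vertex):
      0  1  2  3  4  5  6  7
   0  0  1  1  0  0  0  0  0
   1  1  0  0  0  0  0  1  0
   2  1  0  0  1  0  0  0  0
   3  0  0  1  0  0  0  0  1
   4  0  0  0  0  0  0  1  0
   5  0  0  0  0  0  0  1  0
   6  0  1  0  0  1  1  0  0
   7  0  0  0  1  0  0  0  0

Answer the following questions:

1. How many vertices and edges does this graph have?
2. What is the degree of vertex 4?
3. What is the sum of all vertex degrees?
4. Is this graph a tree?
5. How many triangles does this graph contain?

Count: 8 vertices, 7 edges.
Vertex 4 has neighbors [6], degree = 1.
Handshaking lemma: 2 * 7 = 14.
A graph is a tree iff it is connected and has exactly n-1 edges. This graph is connected (all 8 vertices in one component) and has 8-1 = 7 edges. It is a tree.
Number of triangles = 0.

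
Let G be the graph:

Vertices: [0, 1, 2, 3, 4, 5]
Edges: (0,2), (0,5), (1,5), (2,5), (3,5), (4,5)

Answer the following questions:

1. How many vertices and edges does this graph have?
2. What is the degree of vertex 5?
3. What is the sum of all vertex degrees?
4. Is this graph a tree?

Count: 6 vertices, 6 edges.
Vertex 5 has neighbors [0, 1, 2, 3, 4], degree = 5.
Handshaking lemma: 2 * 6 = 12.
A tree on 6 vertices has 5 edges. This graph has 6 edges (1 extra). Not a tree.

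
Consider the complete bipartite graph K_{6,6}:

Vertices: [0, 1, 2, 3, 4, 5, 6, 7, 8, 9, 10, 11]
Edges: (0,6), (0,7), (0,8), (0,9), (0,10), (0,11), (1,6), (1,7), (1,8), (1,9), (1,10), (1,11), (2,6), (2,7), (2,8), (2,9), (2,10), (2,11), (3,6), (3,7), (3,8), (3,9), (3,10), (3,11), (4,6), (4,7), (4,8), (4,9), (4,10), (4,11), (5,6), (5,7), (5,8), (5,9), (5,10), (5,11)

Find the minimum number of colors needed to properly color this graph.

K_{6,6} is bipartite: vertices split into two independent sets of size 6 and 6.
Color one set 0, the other 1. No adjacent vertices share a color.
Chromatic number = 2.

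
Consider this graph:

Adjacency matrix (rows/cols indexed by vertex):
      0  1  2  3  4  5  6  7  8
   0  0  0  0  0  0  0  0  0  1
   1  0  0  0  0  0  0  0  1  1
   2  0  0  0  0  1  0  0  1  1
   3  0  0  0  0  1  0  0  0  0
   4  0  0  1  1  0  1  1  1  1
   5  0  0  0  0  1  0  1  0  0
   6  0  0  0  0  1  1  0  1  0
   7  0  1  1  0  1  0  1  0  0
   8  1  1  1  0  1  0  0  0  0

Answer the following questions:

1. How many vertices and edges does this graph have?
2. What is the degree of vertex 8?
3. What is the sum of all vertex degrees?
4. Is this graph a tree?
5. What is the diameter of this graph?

Count: 9 vertices, 13 edges.
Vertex 8 has neighbors [0, 1, 2, 4], degree = 4.
Handshaking lemma: 2 * 13 = 26.
A tree on 9 vertices has 8 edges. This graph has 13 edges (5 extra). Not a tree.
Diameter (longest shortest path) = 3.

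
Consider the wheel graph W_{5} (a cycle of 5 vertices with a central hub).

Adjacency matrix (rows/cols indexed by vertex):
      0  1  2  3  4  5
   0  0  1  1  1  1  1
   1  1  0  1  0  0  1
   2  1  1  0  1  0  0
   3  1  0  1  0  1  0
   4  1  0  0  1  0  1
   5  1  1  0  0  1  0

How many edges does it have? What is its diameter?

Wheel graph W_{5}: 5 cycle edges + 5 spoke edges = 10 edges.
The hub is distance 1 from all cycle vertices. Max distance between cycle vertices through hub is 2.
Diameter = 2.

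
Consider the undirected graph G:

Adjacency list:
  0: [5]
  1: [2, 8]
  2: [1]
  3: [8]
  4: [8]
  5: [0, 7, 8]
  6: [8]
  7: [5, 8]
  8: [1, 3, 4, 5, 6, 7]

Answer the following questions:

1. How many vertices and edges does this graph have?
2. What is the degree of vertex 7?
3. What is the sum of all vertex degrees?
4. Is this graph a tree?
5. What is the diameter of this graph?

Count: 9 vertices, 9 edges.
Vertex 7 has neighbors [5, 8], degree = 2.
Handshaking lemma: 2 * 9 = 18.
A tree on 9 vertices has 8 edges. This graph has 9 edges (1 extra). Not a tree.
Diameter (longest shortest path) = 4.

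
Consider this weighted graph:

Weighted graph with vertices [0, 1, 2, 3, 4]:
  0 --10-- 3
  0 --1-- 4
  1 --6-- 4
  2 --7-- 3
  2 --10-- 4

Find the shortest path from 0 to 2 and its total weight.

Using Dijkstra's algorithm from vertex 0:
Shortest path: 0 -> 4 -> 2
Total weight: 1 + 10 = 11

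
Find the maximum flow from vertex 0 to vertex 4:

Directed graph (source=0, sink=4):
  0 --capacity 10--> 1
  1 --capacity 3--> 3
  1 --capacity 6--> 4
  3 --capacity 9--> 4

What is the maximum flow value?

Computing max flow:
  Flow on (0->1): 9/10
  Flow on (1->3): 3/3
  Flow on (1->4): 6/6
  Flow on (3->4): 3/9
Maximum flow = 9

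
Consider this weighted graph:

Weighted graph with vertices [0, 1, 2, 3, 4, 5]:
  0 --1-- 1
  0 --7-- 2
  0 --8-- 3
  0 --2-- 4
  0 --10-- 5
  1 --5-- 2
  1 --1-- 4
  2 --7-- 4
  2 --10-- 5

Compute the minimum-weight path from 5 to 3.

Using Dijkstra's algorithm from vertex 5:
Shortest path: 5 -> 0 -> 3
Total weight: 10 + 8 = 18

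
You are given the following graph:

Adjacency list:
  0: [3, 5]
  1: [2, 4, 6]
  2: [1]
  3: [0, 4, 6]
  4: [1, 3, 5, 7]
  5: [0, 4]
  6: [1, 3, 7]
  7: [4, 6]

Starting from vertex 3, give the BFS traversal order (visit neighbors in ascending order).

BFS from vertex 3 (neighbors processed in ascending order):
Visit order: 3, 0, 4, 6, 5, 1, 7, 2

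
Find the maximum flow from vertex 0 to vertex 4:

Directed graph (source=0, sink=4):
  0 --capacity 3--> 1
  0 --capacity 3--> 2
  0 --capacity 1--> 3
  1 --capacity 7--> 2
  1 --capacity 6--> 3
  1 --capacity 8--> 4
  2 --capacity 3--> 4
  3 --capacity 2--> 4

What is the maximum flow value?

Computing max flow:
  Flow on (0->1): 3/3
  Flow on (0->2): 3/3
  Flow on (0->3): 1/1
  Flow on (1->4): 3/8
  Flow on (2->4): 3/3
  Flow on (3->4): 1/2
Maximum flow = 7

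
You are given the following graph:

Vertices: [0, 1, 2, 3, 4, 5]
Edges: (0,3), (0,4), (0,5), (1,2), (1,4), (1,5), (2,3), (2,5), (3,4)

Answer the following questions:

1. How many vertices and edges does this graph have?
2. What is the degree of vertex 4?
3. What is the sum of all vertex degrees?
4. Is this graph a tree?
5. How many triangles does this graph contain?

Count: 6 vertices, 9 edges.
Vertex 4 has neighbors [0, 1, 3], degree = 3.
Handshaking lemma: 2 * 9 = 18.
A tree on 6 vertices has 5 edges. This graph has 9 edges (4 extra). Not a tree.
Number of triangles = 2.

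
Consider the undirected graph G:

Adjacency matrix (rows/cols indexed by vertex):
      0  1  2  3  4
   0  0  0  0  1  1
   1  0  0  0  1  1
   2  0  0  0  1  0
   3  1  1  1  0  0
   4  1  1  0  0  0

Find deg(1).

Vertex 1 has neighbors [3, 4], so deg(1) = 2.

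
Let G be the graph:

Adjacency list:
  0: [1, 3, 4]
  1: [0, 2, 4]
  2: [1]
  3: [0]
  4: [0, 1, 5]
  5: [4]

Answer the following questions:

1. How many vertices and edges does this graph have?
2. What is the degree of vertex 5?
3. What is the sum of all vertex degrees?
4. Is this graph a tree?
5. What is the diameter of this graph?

Count: 6 vertices, 6 edges.
Vertex 5 has neighbors [4], degree = 1.
Handshaking lemma: 2 * 6 = 12.
A tree on 6 vertices has 5 edges. This graph has 6 edges (1 extra). Not a tree.
Diameter (longest shortest path) = 3.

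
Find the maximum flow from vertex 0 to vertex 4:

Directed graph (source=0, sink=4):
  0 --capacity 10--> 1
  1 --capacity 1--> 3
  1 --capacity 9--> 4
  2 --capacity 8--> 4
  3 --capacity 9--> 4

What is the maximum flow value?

Computing max flow:
  Flow on (0->1): 10/10
  Flow on (1->3): 1/1
  Flow on (1->4): 9/9
  Flow on (3->4): 1/9
Maximum flow = 10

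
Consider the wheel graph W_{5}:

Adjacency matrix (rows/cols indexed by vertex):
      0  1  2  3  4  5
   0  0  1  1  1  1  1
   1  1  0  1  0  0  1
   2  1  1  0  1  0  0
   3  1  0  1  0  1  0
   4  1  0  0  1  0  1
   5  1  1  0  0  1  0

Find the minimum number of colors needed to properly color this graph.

W_{5} = C_{5} plus a hub adjacent to every cycle vertex.
The outer cycle needs 3 colors (odd cycle); the hub is adjacent to all of them so needs a fresh color.
Chromatic number = 3 + 1 = 4.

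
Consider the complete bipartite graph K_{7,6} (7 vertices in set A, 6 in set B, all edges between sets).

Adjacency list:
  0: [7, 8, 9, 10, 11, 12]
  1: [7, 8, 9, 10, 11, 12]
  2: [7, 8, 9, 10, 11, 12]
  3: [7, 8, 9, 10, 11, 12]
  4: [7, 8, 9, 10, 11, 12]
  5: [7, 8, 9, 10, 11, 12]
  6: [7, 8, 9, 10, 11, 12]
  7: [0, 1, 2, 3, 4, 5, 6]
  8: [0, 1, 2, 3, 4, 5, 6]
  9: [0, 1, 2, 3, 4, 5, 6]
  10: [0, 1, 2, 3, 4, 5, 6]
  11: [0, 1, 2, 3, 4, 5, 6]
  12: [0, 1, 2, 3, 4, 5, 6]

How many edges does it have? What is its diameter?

K_{7,6} has 7 * 6 = 42 edges.
Any vertex reaches any opposite-side vertex in 1 step; same-side vertices reach in 2 steps via any opposite-side vertex.
Diameter = 2.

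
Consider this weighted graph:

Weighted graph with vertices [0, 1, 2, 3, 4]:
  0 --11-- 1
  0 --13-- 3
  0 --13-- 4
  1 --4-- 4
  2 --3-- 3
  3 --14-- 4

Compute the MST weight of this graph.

Applying Kruskal's algorithm (sort edges by weight, add if no cycle):
  Add (2,3) w=3
  Add (1,4) w=4
  Add (0,1) w=11
  Skip (0,4) w=13 (creates cycle)
  Add (0,3) w=13
  Skip (3,4) w=14 (creates cycle)
MST weight = 31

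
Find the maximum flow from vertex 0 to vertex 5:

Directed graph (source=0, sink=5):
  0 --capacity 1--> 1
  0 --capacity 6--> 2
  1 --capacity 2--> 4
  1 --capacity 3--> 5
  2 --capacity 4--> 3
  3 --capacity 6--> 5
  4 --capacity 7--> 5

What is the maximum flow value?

Computing max flow:
  Flow on (0->1): 1/1
  Flow on (0->2): 4/6
  Flow on (1->5): 1/3
  Flow on (2->3): 4/4
  Flow on (3->5): 4/6
Maximum flow = 5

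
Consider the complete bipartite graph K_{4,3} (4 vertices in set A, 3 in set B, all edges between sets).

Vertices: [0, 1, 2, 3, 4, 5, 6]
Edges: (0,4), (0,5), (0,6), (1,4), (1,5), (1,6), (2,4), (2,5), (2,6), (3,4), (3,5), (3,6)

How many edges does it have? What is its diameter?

K_{4,3} has 4 * 3 = 12 edges.
Any vertex reaches any opposite-side vertex in 1 step; same-side vertices reach in 2 steps via any opposite-side vertex.
Diameter = 2.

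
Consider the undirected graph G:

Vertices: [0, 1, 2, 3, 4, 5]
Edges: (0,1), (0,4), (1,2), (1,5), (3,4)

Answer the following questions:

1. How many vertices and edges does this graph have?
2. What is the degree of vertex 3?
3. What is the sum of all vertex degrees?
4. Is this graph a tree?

Count: 6 vertices, 5 edges.
Vertex 3 has neighbors [4], degree = 1.
Handshaking lemma: 2 * 5 = 10.
A graph is a tree iff it is connected and has exactly n-1 edges. This graph is connected (all 6 vertices in one component) and has 6-1 = 5 edges. It is a tree.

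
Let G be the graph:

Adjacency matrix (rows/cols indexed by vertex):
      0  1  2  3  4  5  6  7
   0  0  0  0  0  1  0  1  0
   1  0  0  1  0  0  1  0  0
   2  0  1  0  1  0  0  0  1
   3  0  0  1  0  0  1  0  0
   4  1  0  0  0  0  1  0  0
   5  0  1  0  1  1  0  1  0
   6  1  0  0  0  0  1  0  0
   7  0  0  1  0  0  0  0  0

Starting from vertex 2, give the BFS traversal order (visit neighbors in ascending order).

BFS from vertex 2 (neighbors processed in ascending order):
Visit order: 2, 1, 3, 7, 5, 4, 6, 0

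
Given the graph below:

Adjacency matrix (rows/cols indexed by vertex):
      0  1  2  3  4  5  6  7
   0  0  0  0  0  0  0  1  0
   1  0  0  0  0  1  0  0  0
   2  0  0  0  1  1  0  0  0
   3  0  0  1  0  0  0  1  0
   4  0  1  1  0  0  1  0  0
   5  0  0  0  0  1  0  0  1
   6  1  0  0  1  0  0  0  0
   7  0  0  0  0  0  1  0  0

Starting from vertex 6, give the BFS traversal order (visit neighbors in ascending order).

BFS from vertex 6 (neighbors processed in ascending order):
Visit order: 6, 0, 3, 2, 4, 1, 5, 7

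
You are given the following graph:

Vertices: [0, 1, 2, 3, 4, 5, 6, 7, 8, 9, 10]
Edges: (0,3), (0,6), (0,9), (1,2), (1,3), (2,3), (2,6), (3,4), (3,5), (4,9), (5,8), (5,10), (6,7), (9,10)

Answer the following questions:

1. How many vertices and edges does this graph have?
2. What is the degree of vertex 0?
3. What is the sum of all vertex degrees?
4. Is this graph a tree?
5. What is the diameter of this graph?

Count: 11 vertices, 14 edges.
Vertex 0 has neighbors [3, 6, 9], degree = 3.
Handshaking lemma: 2 * 14 = 28.
A tree on 11 vertices has 10 edges. This graph has 14 edges (4 extra). Not a tree.
Diameter (longest shortest path) = 5.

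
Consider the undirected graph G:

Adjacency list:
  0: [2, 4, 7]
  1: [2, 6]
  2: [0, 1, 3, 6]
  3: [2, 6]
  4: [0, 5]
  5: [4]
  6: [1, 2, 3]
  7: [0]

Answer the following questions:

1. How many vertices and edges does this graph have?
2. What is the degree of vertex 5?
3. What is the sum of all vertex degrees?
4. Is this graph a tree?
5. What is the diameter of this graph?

Count: 8 vertices, 9 edges.
Vertex 5 has neighbors [4], degree = 1.
Handshaking lemma: 2 * 9 = 18.
A tree on 8 vertices has 7 edges. This graph has 9 edges (2 extra). Not a tree.
Diameter (longest shortest path) = 4.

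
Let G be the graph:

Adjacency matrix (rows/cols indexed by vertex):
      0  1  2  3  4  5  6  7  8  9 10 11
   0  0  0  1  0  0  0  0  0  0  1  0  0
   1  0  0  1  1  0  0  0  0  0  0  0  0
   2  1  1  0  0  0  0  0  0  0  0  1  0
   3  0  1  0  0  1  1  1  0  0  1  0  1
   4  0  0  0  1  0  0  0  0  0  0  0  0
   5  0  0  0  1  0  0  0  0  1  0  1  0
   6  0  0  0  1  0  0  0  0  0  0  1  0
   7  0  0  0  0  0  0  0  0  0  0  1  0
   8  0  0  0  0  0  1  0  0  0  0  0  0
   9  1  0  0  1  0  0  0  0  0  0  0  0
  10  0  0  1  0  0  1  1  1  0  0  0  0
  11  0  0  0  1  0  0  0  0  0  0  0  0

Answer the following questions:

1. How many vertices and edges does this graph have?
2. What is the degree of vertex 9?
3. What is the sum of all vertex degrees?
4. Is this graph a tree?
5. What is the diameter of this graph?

Count: 12 vertices, 14 edges.
Vertex 9 has neighbors [0, 3], degree = 2.
Handshaking lemma: 2 * 14 = 28.
A tree on 12 vertices has 11 edges. This graph has 14 edges (3 extra). Not a tree.
Diameter (longest shortest path) = 4.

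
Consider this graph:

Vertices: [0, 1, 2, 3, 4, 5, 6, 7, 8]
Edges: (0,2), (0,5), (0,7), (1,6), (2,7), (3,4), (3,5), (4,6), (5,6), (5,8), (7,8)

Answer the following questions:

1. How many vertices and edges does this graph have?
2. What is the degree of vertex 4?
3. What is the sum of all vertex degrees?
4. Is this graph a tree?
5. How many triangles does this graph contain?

Count: 9 vertices, 11 edges.
Vertex 4 has neighbors [3, 6], degree = 2.
Handshaking lemma: 2 * 11 = 22.
A tree on 9 vertices has 8 edges. This graph has 11 edges (3 extra). Not a tree.
Number of triangles = 1.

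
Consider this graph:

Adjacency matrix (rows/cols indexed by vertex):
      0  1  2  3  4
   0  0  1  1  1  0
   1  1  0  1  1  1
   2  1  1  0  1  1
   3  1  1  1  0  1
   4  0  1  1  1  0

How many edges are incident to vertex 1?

Vertex 1 has neighbors [0, 2, 3, 4], so deg(1) = 4.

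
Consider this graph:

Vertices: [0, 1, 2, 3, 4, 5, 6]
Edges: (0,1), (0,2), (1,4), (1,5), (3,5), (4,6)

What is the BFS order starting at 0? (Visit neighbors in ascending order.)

BFS from vertex 0 (neighbors processed in ascending order):
Visit order: 0, 1, 2, 4, 5, 6, 3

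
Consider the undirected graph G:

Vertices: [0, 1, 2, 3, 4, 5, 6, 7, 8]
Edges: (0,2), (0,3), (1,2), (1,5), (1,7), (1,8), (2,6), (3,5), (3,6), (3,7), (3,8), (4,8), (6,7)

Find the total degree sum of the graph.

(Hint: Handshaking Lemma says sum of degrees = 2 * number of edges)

Count edges: 13 edges.
By Handshaking Lemma: sum of degrees = 2 * 13 = 26.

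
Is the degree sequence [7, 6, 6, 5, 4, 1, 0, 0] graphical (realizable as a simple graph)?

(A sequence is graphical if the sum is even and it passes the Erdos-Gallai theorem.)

Sum of degrees = 29. Sum is odd, so the sequence is NOT graphical.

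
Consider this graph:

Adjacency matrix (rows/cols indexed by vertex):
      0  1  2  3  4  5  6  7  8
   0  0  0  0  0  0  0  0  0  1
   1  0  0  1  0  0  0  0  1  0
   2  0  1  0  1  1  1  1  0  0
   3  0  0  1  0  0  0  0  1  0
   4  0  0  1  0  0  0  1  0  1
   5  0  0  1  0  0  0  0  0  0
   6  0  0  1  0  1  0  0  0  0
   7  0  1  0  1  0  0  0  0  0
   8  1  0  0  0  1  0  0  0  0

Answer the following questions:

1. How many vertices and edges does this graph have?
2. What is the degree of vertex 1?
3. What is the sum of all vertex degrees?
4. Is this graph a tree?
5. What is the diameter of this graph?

Count: 9 vertices, 10 edges.
Vertex 1 has neighbors [2, 7], degree = 2.
Handshaking lemma: 2 * 10 = 20.
A tree on 9 vertices has 8 edges. This graph has 10 edges (2 extra). Not a tree.
Diameter (longest shortest path) = 5.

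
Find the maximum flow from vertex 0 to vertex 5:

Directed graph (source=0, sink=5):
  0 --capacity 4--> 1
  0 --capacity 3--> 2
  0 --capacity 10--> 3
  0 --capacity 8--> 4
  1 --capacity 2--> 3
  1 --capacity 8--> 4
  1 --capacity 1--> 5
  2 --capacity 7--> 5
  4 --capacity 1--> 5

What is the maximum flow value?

Computing max flow:
  Flow on (0->1): 1/4
  Flow on (0->2): 3/3
  Flow on (0->4): 1/8
  Flow on (1->5): 1/1
  Flow on (2->5): 3/7
  Flow on (4->5): 1/1
Maximum flow = 5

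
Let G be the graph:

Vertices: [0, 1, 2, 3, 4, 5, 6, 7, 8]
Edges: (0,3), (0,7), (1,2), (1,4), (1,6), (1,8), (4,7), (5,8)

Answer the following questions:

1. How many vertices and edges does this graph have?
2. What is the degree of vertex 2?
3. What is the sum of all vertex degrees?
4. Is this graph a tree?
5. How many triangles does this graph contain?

Count: 9 vertices, 8 edges.
Vertex 2 has neighbors [1], degree = 1.
Handshaking lemma: 2 * 8 = 16.
A graph is a tree iff it is connected and has exactly n-1 edges. This graph is connected (all 9 vertices in one component) and has 9-1 = 8 edges. It is a tree.
Number of triangles = 0.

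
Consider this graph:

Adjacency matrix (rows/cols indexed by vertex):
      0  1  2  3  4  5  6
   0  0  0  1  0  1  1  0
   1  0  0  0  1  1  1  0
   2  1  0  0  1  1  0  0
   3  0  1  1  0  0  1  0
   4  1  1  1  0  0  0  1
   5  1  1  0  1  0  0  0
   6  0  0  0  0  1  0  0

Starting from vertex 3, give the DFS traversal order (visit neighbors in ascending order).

DFS from vertex 3 (neighbors processed in ascending order):
Visit order: 3, 1, 4, 0, 2, 5, 6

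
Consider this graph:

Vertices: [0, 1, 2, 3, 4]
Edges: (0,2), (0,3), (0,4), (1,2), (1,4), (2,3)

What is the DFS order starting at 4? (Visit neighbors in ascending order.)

DFS from vertex 4 (neighbors processed in ascending order):
Visit order: 4, 0, 2, 1, 3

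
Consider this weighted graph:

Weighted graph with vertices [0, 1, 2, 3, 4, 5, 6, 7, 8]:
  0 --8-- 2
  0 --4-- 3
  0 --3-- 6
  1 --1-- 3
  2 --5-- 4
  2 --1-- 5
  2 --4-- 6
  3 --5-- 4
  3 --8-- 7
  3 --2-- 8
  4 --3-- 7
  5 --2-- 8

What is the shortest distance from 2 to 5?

Using Dijkstra's algorithm from vertex 2:
Shortest path: 2 -> 5
Total weight: 1 = 1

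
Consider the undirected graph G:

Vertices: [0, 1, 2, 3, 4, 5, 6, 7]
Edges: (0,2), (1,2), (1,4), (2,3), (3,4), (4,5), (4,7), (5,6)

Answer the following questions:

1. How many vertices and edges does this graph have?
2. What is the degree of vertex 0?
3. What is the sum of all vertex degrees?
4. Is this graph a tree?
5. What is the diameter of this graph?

Count: 8 vertices, 8 edges.
Vertex 0 has neighbors [2], degree = 1.
Handshaking lemma: 2 * 8 = 16.
A tree on 8 vertices has 7 edges. This graph has 8 edges (1 extra). Not a tree.
Diameter (longest shortest path) = 5.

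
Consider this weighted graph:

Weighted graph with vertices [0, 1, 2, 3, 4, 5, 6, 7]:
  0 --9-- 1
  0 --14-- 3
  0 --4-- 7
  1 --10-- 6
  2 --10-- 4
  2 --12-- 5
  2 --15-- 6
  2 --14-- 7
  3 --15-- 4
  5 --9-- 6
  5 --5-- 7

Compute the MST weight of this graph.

Applying Kruskal's algorithm (sort edges by weight, add if no cycle):
  Add (0,7) w=4
  Add (5,7) w=5
  Add (0,1) w=9
  Add (5,6) w=9
  Skip (1,6) w=10 (creates cycle)
  Add (2,4) w=10
  Add (2,5) w=12
  Add (0,3) w=14
  Skip (2,7) w=14 (creates cycle)
  Skip (2,6) w=15 (creates cycle)
  Skip (3,4) w=15 (creates cycle)
MST weight = 63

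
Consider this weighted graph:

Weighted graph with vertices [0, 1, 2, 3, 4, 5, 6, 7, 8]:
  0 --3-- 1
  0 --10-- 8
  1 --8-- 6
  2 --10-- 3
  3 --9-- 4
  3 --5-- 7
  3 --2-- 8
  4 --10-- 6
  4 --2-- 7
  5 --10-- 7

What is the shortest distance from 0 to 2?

Using Dijkstra's algorithm from vertex 0:
Shortest path: 0 -> 8 -> 3 -> 2
Total weight: 10 + 2 + 10 = 22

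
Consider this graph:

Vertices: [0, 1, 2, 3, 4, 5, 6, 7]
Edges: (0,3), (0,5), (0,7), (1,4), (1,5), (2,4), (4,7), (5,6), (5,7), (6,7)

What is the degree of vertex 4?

Vertex 4 has neighbors [1, 2, 7], so deg(4) = 3.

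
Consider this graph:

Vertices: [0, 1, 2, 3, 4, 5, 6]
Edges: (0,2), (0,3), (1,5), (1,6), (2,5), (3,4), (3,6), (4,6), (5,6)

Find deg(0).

Vertex 0 has neighbors [2, 3], so deg(0) = 2.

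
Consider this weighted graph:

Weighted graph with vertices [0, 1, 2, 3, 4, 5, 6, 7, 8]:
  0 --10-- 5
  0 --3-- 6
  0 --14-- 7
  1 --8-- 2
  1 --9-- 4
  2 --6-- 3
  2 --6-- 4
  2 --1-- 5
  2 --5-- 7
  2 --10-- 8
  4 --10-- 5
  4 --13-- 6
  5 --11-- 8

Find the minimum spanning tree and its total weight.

Applying Kruskal's algorithm (sort edges by weight, add if no cycle):
  Add (2,5) w=1
  Add (0,6) w=3
  Add (2,7) w=5
  Add (2,4) w=6
  Add (2,3) w=6
  Add (1,2) w=8
  Skip (1,4) w=9 (creates cycle)
  Add (0,5) w=10
  Add (2,8) w=10
  Skip (4,5) w=10 (creates cycle)
  Skip (5,8) w=11 (creates cycle)
  Skip (4,6) w=13 (creates cycle)
  Skip (0,7) w=14 (creates cycle)
MST weight = 49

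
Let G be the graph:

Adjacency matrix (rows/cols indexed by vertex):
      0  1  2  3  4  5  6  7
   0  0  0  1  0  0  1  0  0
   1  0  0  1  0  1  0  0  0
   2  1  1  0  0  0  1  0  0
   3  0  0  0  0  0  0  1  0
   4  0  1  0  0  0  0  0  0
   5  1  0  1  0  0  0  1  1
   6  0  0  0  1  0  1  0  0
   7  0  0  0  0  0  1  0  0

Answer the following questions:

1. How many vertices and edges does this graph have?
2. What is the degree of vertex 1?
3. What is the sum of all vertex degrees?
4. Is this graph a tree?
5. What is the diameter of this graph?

Count: 8 vertices, 8 edges.
Vertex 1 has neighbors [2, 4], degree = 2.
Handshaking lemma: 2 * 8 = 16.
A tree on 8 vertices has 7 edges. This graph has 8 edges (1 extra). Not a tree.
Diameter (longest shortest path) = 5.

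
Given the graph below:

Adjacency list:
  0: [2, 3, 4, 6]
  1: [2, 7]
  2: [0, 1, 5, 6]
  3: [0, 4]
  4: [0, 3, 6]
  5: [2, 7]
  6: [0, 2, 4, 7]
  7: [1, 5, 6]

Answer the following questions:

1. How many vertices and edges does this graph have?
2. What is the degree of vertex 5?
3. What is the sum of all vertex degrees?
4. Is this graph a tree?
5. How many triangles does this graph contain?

Count: 8 vertices, 12 edges.
Vertex 5 has neighbors [2, 7], degree = 2.
Handshaking lemma: 2 * 12 = 24.
A tree on 8 vertices has 7 edges. This graph has 12 edges (5 extra). Not a tree.
Number of triangles = 3.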